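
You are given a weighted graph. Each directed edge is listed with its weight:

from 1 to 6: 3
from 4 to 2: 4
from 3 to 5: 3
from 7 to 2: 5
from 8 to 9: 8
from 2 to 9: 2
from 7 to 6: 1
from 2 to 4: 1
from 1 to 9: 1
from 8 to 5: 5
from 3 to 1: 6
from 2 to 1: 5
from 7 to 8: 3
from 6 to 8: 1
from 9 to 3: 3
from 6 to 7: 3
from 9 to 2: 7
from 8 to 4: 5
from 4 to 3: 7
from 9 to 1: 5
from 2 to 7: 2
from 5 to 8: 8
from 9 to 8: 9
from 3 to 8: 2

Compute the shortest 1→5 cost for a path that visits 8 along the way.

Best 1 to 8: 1 → 6 → 8 costing 4
Shortest 8→5: 8 → 5 = 5
Total via 8: 4 + 5 = 9.

9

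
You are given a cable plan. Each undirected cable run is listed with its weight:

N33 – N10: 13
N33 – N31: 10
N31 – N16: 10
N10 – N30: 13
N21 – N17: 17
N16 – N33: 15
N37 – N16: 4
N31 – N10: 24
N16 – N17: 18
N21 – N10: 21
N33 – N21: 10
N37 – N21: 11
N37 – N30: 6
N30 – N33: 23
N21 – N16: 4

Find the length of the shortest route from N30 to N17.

28

Settle nodes by increasing distance from N30:
N30: 0
N37: 6  (via N30)
N16: 10  (via N37)
N10: 13  (via N30)
N21: 14  (via N16)
N31: 20  (via N16)
N33: 23  (via N30)
N17: 28  (via N16)
Shortest route: N30 → N37 → N16 → N17 = 28.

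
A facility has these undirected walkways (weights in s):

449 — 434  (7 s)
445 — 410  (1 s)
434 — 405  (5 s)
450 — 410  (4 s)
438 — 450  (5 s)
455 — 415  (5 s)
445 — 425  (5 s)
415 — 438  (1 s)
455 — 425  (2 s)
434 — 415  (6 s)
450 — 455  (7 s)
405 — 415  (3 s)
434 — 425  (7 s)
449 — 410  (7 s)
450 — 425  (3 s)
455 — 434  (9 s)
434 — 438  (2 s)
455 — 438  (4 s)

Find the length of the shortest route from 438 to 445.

Running Dijkstra from 438:
438: 0
415: 1  (via 438)
434: 2  (via 438)
455: 4  (via 438)
405: 4  (via 415)
450: 5  (via 438)
425: 6  (via 455)
410: 9  (via 450)
449: 9  (via 434)
445: 10  (via 410)
Shortest route: 438–450–410–445 = 10 s.

10 s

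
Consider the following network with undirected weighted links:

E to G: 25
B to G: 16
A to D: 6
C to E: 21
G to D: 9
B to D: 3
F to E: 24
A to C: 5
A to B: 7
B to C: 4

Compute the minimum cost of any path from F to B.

Candidate routes:
F - E - C - B: 24+21+4 = 49
F - E - C - A - B: 24+21+5+7 = 57
The minimum is 49 via F - E - C - B.

49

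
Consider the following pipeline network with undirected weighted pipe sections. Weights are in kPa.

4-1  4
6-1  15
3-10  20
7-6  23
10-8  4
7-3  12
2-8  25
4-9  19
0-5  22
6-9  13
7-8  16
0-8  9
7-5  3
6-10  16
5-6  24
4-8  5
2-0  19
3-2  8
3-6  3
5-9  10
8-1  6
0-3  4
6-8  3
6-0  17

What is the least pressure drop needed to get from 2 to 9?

Candidate routes:
2 → 3 → 7 → 5 → 9: 8+12+3+10 = 33
2 → 3 → 6 → 9: 8+3+13 = 24
Cheapest is 2 → 3 → 6 → 9 at 24 kPa.

24 kPa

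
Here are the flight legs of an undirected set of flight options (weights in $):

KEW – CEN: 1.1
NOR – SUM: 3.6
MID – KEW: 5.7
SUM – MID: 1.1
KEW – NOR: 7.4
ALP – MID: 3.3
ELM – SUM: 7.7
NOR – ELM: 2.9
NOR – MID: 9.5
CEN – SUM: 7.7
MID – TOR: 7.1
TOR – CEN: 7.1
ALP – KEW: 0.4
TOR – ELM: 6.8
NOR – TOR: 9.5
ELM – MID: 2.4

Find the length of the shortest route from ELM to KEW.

$6.1

Candidate routes:
ELM - MID - ALP - KEW: 2.4+3.3+0.4 = 6.1
ELM - MID - KEW: 2.4+5.7 = 8.1
Cheapest is ELM - MID - ALP - KEW at $6.1.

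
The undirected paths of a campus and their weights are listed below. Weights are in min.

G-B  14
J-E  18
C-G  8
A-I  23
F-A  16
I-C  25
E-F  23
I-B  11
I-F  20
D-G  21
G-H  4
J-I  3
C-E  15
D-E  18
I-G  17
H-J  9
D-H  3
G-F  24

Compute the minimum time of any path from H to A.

35 min

Candidate routes:
H - G - I - A: 4+17+23 = 44
H - G - F - A: 4+24+16 = 44
H - J - I - A: 9+3+23 = 35
The minimum is 35 min via H - J - I - A.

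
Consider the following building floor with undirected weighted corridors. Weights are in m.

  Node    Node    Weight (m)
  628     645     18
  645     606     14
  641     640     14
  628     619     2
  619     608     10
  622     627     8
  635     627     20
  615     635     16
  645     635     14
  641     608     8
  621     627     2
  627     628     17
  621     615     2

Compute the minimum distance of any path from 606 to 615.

44 m

Compare a few routes:
606–645–635–627–621–615: 14+14+20+2+2 = 52
606–645–635–615: 14+14+16 = 44
606–645–628–627–621–615: 14+18+17+2+2 = 53
The minimum is 44 m via 606–645–635–615.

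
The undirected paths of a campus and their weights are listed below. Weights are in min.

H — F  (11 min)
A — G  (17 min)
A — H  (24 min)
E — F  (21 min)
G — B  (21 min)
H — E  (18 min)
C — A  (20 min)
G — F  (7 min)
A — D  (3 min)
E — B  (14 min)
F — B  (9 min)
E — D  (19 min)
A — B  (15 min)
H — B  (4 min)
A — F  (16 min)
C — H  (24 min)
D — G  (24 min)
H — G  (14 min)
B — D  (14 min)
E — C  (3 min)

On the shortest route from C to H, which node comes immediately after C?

Enumerating some paths:
C–H: 24 = 24
C–E–F–H: 3+21+11 = 35
C–E–H: 3+18 = 21
Cheapest is C–E–H at 21 min.
So from C the first move is to E.

E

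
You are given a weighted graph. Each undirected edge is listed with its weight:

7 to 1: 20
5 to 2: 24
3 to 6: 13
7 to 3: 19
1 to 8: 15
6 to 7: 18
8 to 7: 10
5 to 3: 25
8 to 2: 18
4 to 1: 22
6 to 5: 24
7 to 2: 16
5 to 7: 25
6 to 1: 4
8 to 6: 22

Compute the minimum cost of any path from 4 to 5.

50

Enumerating some paths:
4 → 1 → 6 → 3 → 5: 22+4+13+25 = 64
4 → 1 → 6 → 5: 22+4+24 = 50
Cheapest is 4 → 1 → 6 → 5 at 50.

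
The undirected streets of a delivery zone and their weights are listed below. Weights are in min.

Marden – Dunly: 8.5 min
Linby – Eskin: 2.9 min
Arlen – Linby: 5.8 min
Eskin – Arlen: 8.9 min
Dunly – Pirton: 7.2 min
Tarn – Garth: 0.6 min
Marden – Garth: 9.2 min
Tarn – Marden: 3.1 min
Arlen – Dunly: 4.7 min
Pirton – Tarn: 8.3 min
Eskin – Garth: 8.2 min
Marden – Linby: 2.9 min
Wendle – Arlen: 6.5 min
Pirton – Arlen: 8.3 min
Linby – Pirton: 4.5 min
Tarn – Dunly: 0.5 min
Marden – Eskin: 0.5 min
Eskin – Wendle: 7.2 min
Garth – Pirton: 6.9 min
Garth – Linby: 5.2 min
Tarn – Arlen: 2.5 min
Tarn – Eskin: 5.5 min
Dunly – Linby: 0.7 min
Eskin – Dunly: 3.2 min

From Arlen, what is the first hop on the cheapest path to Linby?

Compare a few routes:
Arlen → Tarn → Dunly → Linby: 2.5+0.5+0.7 = 3.7
Arlen → Dunly → Linby: 4.7+0.7 = 5.4
Arlen → Linby: 5.8 = 5.8
The minimum is 3.7 min via Arlen → Tarn → Dunly → Linby.
So from Arlen the first move is to Tarn.

Tarn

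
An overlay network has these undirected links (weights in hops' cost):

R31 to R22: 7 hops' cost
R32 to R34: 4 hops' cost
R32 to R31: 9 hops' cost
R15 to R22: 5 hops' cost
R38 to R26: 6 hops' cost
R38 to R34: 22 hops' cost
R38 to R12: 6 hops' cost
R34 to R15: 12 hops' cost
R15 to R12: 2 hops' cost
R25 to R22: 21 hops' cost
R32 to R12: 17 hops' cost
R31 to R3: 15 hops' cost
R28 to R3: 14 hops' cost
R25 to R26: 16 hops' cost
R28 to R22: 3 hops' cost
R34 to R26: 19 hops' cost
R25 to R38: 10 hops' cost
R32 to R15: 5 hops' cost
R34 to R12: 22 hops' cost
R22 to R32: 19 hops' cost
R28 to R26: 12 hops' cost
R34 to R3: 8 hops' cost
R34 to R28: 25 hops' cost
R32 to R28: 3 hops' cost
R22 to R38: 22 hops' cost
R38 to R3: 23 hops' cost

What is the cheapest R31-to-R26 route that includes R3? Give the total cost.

41 hops' cost

Shortest R31→R3: R31 → R3 = 15
Shortest R3→R26: R3 → R28 → R26 = 26
Total via R3: 15 + 26 = 41 hops' cost.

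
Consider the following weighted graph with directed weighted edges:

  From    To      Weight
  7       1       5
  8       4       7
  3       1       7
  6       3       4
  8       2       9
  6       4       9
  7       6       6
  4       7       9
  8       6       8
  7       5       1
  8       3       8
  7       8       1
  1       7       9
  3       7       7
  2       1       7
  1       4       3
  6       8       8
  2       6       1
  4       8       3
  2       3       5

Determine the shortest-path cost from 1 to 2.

15

Candidate routes:
1 → 4 → 8 → 2: 3+3+9 = 15
1 → 7 → 8 → 2: 9+1+9 = 19
The minimum is 15 via 1 → 4 → 8 → 2.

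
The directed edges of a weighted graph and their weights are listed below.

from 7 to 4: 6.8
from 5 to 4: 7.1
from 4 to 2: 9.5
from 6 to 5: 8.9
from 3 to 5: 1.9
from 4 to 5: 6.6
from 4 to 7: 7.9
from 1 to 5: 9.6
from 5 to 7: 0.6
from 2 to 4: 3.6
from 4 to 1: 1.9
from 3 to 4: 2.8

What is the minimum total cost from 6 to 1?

17.9

Settle nodes by increasing distance from 6:
6: 0
5: 8.9  (via 6)
7: 9.5  (via 5)
4: 16  (via 5)
1: 17.9  (via 4)
Shortest route: 6 → 5 → 4 → 1 = 17.9.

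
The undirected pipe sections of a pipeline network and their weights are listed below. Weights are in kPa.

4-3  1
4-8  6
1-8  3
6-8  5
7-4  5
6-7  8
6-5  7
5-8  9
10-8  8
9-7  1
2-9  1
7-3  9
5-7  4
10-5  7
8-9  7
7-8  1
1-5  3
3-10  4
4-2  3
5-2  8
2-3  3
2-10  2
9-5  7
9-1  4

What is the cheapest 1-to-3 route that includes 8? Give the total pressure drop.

Best 1 to 8: 1 → 8 costing 3
Shortest 8→3: 8 → 7 → 9 → 2 → 3 = 6
Total via 8: 3 + 6 = 9 kPa.

9 kPa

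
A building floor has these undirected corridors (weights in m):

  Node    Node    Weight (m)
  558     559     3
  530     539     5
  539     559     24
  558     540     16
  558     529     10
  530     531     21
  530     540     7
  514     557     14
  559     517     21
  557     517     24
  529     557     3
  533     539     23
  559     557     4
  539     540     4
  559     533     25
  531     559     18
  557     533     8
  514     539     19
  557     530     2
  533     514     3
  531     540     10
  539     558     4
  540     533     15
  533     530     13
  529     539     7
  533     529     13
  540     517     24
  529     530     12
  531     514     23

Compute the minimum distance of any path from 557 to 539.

Settle nodes by increasing distance from 557:
557: 0
530: 2  (via 557)
529: 3  (via 557)
559: 4  (via 557)
539: 7  (via 530)
Shortest route: 557–530–539 = 7 m.

7 m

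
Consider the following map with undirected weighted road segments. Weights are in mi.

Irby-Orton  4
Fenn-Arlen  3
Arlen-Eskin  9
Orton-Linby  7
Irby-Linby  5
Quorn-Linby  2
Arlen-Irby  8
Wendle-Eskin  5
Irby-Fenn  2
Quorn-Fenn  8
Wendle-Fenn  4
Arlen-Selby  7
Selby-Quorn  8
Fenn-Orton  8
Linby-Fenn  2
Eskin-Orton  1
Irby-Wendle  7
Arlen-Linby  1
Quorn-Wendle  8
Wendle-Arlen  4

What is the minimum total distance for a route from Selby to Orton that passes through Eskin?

Shortest Selby→Eskin: Selby–Arlen–Eskin = 16
Best Eskin to Orton: Eskin–Orton costing 1
Total via Eskin: 16 + 1 = 17 mi.

17 mi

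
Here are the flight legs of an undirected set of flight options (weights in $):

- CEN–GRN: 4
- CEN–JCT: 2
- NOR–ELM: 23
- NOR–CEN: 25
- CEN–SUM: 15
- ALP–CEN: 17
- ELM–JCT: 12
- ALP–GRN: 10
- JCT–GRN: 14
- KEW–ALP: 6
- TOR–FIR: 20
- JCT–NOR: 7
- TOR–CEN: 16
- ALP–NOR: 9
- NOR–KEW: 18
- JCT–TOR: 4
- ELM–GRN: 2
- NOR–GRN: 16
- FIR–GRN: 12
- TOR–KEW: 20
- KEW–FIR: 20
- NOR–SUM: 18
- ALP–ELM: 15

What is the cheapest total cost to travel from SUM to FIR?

Compare a few routes:
SUM → CEN → GRN → FIR: 15+4+12 = 31
SUM → CEN → JCT → TOR → FIR: 15+2+4+20 = 41
The minimum is $31 via SUM → CEN → GRN → FIR.

$31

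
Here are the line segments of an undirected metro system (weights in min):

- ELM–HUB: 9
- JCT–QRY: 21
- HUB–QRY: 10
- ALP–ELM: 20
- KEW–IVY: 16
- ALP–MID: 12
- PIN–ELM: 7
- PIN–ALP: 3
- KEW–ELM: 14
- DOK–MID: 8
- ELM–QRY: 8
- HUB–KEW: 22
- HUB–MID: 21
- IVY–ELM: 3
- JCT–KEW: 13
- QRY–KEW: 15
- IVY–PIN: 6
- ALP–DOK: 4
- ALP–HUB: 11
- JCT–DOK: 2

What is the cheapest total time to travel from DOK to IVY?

Settle nodes by increasing distance from DOK:
DOK: 0
JCT: 2  (via DOK)
ALP: 4  (via DOK)
PIN: 7  (via ALP)
MID: 8  (via DOK)
IVY: 13  (via PIN)
Shortest route: DOK → ALP → PIN → IVY = 13 min.

13 min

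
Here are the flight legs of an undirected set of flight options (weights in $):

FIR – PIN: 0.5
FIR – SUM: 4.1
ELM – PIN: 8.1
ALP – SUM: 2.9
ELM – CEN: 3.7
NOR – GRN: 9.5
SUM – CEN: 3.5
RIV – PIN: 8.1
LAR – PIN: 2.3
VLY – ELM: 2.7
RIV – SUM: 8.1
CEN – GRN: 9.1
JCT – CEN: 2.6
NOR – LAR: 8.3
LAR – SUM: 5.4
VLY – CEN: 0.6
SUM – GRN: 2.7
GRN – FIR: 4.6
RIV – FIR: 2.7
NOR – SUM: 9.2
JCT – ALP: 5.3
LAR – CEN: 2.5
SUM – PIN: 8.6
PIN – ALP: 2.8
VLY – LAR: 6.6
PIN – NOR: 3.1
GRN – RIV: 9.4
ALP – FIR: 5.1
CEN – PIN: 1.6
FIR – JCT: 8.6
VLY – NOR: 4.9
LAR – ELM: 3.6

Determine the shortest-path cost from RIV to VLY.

$5.4

Enumerating some paths:
RIV - FIR - SUM - CEN - VLY: 2.7+4.1+3.5+0.6 = 10.9
RIV - FIR - PIN - LAR - CEN - VLY: 2.7+0.5+2.3+2.5+0.6 = 8.6
RIV - FIR - PIN - CEN - VLY: 2.7+0.5+1.6+0.6 = 5.4
RIV - PIN - CEN - VLY: 8.1+1.6+0.6 = 10.3
The minimum is $5.4 via RIV - FIR - PIN - CEN - VLY.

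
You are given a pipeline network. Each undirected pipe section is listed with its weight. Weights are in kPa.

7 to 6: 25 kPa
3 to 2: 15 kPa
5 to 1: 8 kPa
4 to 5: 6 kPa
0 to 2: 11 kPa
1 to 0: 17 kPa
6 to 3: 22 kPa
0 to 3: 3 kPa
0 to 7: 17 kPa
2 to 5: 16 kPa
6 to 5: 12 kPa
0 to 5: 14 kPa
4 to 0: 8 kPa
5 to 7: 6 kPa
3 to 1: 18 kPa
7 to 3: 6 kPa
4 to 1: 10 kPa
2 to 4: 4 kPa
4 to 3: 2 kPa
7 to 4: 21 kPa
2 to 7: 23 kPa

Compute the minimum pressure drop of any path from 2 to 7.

12 kPa

Settle nodes by increasing distance from 2:
2: 0
4: 4  (via 2)
3: 6  (via 4)
0: 9  (via 3)
5: 10  (via 4)
7: 12  (via 3)
Shortest route: 2 → 4 → 3 → 7 = 12 kPa.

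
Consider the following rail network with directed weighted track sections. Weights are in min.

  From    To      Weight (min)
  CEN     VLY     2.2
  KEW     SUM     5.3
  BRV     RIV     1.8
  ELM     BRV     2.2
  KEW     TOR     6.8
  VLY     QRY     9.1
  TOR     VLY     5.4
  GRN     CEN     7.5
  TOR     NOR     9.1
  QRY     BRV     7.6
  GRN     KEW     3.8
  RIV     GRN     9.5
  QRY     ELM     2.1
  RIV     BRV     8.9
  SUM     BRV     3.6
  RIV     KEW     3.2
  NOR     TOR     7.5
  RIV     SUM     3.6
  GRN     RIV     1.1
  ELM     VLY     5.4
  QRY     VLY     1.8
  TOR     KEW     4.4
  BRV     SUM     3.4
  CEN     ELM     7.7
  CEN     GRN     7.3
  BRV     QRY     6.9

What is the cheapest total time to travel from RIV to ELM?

16.2 min

Settle nodes by increasing distance from RIV:
RIV: 0
KEW: 3.2  (via RIV)
SUM: 3.6  (via RIV)
BRV: 7.2  (via SUM)
GRN: 9.5  (via RIV)
TOR: 10  (via KEW)
QRY: 14.1  (via BRV)
VLY: 15.4  (via TOR)
ELM: 16.2  (via QRY)
Shortest route: RIV → SUM → BRV → QRY → ELM = 16.2 min.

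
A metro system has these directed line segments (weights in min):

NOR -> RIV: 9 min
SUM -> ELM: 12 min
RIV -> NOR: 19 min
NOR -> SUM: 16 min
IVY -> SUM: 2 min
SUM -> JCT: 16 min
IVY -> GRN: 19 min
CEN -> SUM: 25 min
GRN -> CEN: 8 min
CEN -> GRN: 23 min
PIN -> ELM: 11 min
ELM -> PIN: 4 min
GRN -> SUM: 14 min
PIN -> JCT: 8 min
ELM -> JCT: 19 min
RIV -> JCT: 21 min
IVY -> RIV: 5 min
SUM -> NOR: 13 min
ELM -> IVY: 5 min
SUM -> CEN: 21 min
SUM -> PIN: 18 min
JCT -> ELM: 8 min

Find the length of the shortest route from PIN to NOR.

31 min

Settle nodes by increasing distance from PIN:
PIN: 0
JCT: 8  (via PIN)
ELM: 11  (via PIN)
IVY: 16  (via ELM)
SUM: 18  (via IVY)
RIV: 21  (via IVY)
NOR: 31  (via SUM)
Shortest route: PIN → ELM → IVY → SUM → NOR = 31 min.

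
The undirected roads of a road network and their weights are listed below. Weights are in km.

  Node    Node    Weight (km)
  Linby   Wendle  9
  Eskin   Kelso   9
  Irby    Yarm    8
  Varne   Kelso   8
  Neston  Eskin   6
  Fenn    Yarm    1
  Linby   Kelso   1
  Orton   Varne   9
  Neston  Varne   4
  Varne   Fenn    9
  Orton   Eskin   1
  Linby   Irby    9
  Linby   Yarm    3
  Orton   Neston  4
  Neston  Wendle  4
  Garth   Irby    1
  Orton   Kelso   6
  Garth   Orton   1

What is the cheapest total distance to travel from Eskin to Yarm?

Settle nodes by increasing distance from Eskin:
Eskin: 0
Orton: 1  (via Eskin)
Garth: 2  (via Orton)
Irby: 3  (via Garth)
Neston: 5  (via Orton)
Kelso: 7  (via Orton)
Linby: 8  (via Kelso)
Varne: 9  (via Neston)
Wendle: 9  (via Neston)
Yarm: 11  (via Irby)
Shortest route: Eskin → Orton → Garth → Irby → Yarm = 11 km.

11 km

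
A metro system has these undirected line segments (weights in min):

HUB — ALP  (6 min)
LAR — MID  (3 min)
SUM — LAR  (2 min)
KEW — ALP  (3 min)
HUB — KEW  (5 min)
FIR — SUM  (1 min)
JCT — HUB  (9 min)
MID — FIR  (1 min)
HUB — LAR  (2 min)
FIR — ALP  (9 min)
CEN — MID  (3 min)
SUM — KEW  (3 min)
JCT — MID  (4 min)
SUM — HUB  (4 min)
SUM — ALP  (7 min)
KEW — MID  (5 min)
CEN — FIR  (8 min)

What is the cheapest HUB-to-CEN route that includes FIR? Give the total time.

9 min

Shortest HUB→FIR: HUB–SUM–FIR = 5
Best FIR to CEN: FIR–MID–CEN costing 4
Total via FIR: 5 + 4 = 9 min.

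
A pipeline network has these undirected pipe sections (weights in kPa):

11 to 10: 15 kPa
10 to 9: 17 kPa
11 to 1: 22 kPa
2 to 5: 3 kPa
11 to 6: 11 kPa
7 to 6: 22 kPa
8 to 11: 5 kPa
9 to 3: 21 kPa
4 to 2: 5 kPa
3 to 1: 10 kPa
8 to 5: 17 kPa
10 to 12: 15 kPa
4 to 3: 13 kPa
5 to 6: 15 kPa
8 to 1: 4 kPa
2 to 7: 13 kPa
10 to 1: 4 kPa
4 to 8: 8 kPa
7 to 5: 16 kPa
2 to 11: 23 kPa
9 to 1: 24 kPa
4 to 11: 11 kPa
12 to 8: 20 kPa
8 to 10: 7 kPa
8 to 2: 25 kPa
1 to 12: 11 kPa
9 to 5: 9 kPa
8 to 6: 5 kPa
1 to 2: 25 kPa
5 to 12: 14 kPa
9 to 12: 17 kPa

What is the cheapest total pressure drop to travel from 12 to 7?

30 kPa

Shortest distances from 12:
12: 0
1: 11  (via 12)
5: 14  (via 12)
8: 15  (via 1)
10: 15  (via 12)
2: 17  (via 5)
9: 17  (via 12)
6: 20  (via 8)
11: 20  (via 8)
3: 21  (via 1)
4: 22  (via 2)
7: 30  (via 5)
Shortest route: 12 → 5 → 7 = 30 kPa.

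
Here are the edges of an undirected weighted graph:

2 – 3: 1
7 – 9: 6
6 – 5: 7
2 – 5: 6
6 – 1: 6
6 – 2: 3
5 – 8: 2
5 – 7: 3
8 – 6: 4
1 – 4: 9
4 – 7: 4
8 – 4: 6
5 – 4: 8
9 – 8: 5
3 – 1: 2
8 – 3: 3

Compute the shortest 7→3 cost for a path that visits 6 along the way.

Best 7 to 6: 7 → 5 → 8 → 6 costing 9
Shortest 6→3: 6 → 2 → 3 = 4
Total via 6: 9 + 4 = 13.

13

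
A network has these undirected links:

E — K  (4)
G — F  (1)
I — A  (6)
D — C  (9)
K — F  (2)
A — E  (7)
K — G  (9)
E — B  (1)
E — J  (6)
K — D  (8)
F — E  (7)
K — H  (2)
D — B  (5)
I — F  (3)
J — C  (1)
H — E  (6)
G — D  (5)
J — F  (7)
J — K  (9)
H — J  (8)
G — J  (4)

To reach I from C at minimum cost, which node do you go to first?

Candidate routes:
C → J → G → F → I: 1+4+1+3 = 9
C → J → F → I: 1+7+3 = 11
The minimum is 9 via C → J → G → F → I.
So from C the first move is to J.

J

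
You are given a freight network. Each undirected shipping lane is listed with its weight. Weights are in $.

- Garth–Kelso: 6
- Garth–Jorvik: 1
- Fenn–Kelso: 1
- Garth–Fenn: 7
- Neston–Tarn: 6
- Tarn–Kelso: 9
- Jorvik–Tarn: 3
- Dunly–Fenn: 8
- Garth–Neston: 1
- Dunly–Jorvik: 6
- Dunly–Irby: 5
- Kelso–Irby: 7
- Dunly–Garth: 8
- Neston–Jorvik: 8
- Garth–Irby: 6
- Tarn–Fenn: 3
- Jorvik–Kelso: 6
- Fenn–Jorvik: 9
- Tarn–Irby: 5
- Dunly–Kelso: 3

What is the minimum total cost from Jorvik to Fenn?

Shortest distances from Jorvik:
Jorvik: 0
Garth: 1  (via Jorvik)
Neston: 2  (via Garth)
Tarn: 3  (via Jorvik)
Kelso: 6  (via Jorvik)
Dunly: 6  (via Jorvik)
Fenn: 6  (via Tarn)
Shortest route: Jorvik → Tarn → Fenn = $6.

$6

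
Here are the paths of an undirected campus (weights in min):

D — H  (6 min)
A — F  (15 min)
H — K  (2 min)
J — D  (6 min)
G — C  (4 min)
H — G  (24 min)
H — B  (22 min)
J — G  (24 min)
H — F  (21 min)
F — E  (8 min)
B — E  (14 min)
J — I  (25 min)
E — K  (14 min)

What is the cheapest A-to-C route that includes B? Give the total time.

87 min

Best A to B: A → F → E → B costing 37
Shortest B→C: B → H → G → C = 50
Total via B: 37 + 50 = 87 min.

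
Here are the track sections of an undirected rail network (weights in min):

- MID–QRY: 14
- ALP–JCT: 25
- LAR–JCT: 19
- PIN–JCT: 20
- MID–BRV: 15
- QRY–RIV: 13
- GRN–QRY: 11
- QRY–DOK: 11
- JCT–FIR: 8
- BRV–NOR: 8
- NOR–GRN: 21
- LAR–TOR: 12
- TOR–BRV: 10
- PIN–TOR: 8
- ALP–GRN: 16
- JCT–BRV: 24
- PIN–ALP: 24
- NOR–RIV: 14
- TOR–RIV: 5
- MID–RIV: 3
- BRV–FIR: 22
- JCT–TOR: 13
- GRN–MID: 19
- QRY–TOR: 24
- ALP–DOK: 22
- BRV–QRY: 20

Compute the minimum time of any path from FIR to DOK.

50 min

Running Dijkstra from FIR:
FIR: 0
JCT: 8  (via FIR)
TOR: 21  (via JCT)
BRV: 22  (via FIR)
RIV: 26  (via TOR)
LAR: 27  (via JCT)
PIN: 28  (via JCT)
MID: 29  (via RIV)
NOR: 30  (via BRV)
ALP: 33  (via JCT)
QRY: 39  (via RIV)
GRN: 48  (via MID)
DOK: 50  (via QRY)
Shortest route: FIR–JCT–TOR–RIV–QRY–DOK = 50 min.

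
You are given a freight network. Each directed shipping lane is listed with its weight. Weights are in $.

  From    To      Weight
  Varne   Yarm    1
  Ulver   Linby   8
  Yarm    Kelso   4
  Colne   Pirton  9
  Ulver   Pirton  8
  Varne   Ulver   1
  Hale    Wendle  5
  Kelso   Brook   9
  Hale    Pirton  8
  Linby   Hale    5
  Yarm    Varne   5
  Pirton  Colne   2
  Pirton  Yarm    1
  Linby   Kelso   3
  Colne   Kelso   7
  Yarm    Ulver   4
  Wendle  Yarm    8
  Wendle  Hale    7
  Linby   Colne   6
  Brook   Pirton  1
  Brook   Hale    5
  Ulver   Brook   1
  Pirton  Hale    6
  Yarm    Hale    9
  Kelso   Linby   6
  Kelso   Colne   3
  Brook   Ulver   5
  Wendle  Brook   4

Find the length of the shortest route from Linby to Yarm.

$14

Shortest distances from Linby:
Linby: 0
Kelso: 3  (via Linby)
Hale: 5  (via Linby)
Colne: 6  (via Linby)
Wendle: 10  (via Hale)
Brook: 12  (via Kelso)
Pirton: 13  (via Hale)
Yarm: 14  (via Pirton)
Shortest route: Linby–Hale–Pirton–Yarm = $14.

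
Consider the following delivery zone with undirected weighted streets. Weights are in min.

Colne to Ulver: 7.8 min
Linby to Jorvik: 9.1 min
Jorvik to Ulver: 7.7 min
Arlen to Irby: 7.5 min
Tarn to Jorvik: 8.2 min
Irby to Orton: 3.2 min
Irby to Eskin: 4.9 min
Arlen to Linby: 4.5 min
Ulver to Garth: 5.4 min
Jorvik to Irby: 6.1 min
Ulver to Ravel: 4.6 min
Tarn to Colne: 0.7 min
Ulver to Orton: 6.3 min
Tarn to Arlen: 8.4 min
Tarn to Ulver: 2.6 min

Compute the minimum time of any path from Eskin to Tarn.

17 min

Candidate routes:
Eskin - Irby - Arlen - Tarn: 4.9+7.5+8.4 = 20.8
Eskin - Irby - Orton - Ulver - Tarn: 4.9+3.2+6.3+2.6 = 17
Eskin - Irby - Jorvik - Tarn: 4.9+6.1+8.2 = 19.2
The minimum is 17 min via Eskin - Irby - Orton - Ulver - Tarn.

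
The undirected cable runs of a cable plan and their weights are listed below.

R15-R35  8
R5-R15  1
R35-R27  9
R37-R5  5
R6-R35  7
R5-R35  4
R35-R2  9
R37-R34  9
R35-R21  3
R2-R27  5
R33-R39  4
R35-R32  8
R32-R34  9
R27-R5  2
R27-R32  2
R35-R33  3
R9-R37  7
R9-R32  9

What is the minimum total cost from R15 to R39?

Enumerating some paths:
R15 → R5 → R27 → R35 → R33 → R39: 1+2+9+3+4 = 19
R15 → R35 → R33 → R39: 8+3+4 = 15
R15 → R5 → R35 → R33 → R39: 1+4+3+4 = 12
R15 → R5 → R27 → R32 → R35 → R33 → R39: 1+2+2+8+3+4 = 20
Cheapest is R15 → R5 → R35 → R33 → R39 at 12.

12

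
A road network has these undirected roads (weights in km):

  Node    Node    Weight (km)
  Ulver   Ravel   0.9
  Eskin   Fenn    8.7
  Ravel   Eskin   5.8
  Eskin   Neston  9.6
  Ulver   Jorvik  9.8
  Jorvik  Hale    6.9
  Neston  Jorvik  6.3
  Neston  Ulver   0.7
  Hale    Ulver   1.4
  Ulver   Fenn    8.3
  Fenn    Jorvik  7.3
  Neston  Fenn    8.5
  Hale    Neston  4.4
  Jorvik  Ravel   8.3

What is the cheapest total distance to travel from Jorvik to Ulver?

7 km

Running Dijkstra from Jorvik:
Jorvik: 0
Neston: 6.3  (via Jorvik)
Hale: 6.9  (via Jorvik)
Ulver: 7  (via Neston)
Shortest route: Jorvik → Neston → Ulver = 7 km.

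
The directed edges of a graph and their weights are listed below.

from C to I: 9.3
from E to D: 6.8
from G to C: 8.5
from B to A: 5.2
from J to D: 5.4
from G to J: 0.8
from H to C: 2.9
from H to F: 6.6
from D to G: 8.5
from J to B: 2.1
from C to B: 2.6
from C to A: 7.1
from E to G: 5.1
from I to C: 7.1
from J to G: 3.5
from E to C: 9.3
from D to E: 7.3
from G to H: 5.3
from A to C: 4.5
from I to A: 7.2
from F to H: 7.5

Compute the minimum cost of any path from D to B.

11.4

Settle nodes by increasing distance from D:
D: 0
E: 7.3  (via D)
G: 8.5  (via D)
J: 9.3  (via G)
B: 11.4  (via J)
Shortest route: D → G → J → B = 11.4.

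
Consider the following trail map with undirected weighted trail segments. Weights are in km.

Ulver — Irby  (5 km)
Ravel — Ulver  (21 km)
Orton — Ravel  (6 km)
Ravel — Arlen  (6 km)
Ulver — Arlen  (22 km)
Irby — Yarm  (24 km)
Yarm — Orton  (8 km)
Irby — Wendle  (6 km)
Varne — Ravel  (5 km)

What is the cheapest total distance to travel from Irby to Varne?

31 km

Enumerating some paths:
Irby–Ulver–Arlen–Ravel–Varne: 5+22+6+5 = 38
Irby–Ulver–Ravel–Varne: 5+21+5 = 31
Irby–Yarm–Orton–Ravel–Varne: 24+8+6+5 = 43
The minimum is 31 km via Irby–Ulver–Ravel–Varne.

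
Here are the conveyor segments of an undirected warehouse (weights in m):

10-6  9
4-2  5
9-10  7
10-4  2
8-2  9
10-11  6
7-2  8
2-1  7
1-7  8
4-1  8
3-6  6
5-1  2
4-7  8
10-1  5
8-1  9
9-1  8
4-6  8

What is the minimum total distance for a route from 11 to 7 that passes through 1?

Shortest 11→1: 11 → 10 → 1 = 11
Best 1 to 7: 1 → 7 costing 8
Total via 1: 11 + 8 = 19 m.

19 m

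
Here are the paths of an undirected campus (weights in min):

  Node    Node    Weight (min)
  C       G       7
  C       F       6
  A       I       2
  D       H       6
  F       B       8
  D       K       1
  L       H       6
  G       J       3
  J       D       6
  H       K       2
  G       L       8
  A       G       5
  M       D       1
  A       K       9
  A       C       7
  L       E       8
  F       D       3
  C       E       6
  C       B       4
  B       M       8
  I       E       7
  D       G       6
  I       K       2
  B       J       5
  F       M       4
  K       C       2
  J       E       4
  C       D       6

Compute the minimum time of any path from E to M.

10 min

Candidate routes:
E–I–K–D–M: 7+2+1+1 = 11
E–J–D–M: 4+6+1 = 11
E–C–D–M: 6+6+1 = 13
E–C–K–D–M: 6+2+1+1 = 10
The minimum is 10 min via E–C–K–D–M.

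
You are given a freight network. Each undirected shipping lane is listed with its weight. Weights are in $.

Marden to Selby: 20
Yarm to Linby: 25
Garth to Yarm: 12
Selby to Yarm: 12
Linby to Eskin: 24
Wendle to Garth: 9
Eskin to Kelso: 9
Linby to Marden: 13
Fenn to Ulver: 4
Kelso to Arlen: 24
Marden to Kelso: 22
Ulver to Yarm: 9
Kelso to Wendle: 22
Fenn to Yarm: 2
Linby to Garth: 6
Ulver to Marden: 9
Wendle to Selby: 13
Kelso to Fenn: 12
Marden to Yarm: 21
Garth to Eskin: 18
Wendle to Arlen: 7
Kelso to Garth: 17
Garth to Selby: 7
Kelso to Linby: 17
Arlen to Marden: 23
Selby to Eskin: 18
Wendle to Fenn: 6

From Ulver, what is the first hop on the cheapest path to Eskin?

Compare a few routes:
Ulver → Yarm → Fenn → Kelso → Eskin: 9+2+12+9 = 32
Ulver → Fenn → Kelso → Eskin: 4+12+9 = 25
Ulver → Fenn → Yarm → Selby → Eskin: 4+2+12+18 = 36
Cheapest is Ulver → Fenn → Kelso → Eskin at $25.
So from Ulver the first move is to Fenn.

Fenn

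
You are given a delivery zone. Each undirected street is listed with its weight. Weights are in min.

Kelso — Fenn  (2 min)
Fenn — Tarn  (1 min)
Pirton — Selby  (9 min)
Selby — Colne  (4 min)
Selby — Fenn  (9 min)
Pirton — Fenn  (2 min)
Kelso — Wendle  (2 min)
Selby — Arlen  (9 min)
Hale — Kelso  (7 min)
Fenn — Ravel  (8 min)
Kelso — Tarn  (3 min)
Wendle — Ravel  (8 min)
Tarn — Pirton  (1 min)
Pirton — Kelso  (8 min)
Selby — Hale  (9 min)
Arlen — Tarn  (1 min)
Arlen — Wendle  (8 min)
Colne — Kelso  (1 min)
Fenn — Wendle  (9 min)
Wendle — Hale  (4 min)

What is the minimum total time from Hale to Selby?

Candidate routes:
Hale → Wendle → Kelso → Colne → Selby: 4+2+1+4 = 11
Hale → Selby: 9 = 9
Cheapest is Hale → Selby at 9 min.

9 min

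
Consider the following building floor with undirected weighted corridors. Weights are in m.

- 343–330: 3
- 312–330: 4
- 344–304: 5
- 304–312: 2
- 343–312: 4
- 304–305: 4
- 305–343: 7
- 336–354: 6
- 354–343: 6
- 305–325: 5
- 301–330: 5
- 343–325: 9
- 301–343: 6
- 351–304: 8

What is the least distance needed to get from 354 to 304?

Compare a few routes:
354–343–312–304: 6+4+2 = 12
354–343–330–312–304: 6+3+4+2 = 15
The minimum is 12 m via 354–343–312–304.

12 m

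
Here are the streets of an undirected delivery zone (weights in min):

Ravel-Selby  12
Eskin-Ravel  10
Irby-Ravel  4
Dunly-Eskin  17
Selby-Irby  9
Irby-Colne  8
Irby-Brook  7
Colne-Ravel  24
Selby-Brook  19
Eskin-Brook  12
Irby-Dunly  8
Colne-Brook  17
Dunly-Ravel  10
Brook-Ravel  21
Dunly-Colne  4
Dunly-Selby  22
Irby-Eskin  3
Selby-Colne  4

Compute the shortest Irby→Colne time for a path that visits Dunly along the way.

Shortest Irby→Dunly: Irby → Dunly = 8
Best Dunly to Colne: Dunly → Colne costing 4
Total via Dunly: 8 + 4 = 12 min.

12 min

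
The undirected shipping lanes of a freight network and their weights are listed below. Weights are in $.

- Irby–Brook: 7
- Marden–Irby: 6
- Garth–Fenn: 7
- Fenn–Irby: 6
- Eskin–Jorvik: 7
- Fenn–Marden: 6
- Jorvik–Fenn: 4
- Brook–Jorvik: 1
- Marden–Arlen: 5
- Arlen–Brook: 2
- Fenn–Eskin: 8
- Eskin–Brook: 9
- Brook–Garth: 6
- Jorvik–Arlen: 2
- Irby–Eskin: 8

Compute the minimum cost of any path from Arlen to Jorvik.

Settle nodes by increasing distance from Arlen:
Arlen: 0
Brook: 2  (via Arlen)
Jorvik: 2  (via Arlen)
Shortest route: Arlen–Jorvik = $2.

$2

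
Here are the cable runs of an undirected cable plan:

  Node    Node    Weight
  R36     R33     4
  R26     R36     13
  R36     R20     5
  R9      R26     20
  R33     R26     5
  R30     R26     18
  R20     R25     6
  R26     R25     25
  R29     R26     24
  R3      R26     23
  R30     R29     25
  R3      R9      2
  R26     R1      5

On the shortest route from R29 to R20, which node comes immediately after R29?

R26

Compare a few routes:
R29 → R26 → R36 → R20: 24+13+5 = 42
R29 → R26 → R33 → R36 → R20: 24+5+4+5 = 38
R29 → R26 → R25 → R20: 24+25+6 = 55
R29 → R30 → R26 → R33 → R36 → R20: 25+18+5+4+5 = 57
The minimum is 38 via R29 → R26 → R33 → R36 → R20.
So from R29 the first move is to R26.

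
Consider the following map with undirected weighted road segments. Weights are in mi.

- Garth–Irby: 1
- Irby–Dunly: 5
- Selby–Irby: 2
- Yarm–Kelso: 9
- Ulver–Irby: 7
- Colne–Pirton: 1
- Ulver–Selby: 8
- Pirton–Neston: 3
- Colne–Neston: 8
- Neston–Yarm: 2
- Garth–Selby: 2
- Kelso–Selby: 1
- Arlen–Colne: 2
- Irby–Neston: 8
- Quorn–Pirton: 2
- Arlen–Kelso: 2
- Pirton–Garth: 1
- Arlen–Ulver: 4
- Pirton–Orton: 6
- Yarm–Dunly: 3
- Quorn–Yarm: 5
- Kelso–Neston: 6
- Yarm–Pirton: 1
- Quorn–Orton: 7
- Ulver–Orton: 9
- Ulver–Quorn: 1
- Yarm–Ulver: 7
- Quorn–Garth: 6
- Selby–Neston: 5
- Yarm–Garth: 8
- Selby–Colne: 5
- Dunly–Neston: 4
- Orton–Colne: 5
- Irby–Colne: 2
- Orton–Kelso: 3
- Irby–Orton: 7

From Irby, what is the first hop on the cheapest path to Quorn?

Candidate routes:
Irby → Selby → Garth → Pirton → Quorn: 2+2+1+2 = 7
Irby → Colne → Pirton → Quorn: 2+1+2 = 5
Irby → Garth → Pirton → Quorn: 1+1+2 = 4
Irby → Garth → Quorn: 1+6 = 7
The minimum is 4 mi via Irby → Garth → Pirton → Quorn.
So from Irby the first move is to Garth.

Garth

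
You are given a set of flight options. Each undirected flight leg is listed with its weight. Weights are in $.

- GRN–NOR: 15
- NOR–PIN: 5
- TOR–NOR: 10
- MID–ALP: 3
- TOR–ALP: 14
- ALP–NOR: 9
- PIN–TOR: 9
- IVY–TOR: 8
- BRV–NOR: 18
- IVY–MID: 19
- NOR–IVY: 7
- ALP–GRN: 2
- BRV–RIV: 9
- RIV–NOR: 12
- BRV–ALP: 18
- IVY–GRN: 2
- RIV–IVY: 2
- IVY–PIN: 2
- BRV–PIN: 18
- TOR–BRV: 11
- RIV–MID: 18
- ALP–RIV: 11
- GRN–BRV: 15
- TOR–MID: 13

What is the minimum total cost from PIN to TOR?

$9

Settle nodes by increasing distance from PIN:
PIN: 0
IVY: 2  (via PIN)
GRN: 4  (via IVY)
RIV: 4  (via IVY)
NOR: 5  (via PIN)
ALP: 6  (via GRN)
TOR: 9  (via PIN)
Shortest route: PIN–TOR = $9.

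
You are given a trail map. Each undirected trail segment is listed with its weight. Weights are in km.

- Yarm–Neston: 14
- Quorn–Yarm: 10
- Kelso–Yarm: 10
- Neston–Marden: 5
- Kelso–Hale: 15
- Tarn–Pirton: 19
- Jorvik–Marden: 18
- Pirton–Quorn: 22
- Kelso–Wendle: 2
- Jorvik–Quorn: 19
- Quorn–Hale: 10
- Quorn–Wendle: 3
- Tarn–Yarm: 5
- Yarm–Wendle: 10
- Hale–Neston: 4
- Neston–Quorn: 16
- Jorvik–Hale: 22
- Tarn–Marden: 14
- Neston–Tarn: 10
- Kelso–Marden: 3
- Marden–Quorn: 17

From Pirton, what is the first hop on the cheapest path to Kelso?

Enumerating some paths:
Pirton - Tarn - Yarm - Kelso: 19+5+10 = 34
Pirton - Quorn - Wendle - Kelso: 22+3+2 = 27
The minimum is 27 km via Pirton - Quorn - Wendle - Kelso.
So from Pirton the first move is to Quorn.

Quorn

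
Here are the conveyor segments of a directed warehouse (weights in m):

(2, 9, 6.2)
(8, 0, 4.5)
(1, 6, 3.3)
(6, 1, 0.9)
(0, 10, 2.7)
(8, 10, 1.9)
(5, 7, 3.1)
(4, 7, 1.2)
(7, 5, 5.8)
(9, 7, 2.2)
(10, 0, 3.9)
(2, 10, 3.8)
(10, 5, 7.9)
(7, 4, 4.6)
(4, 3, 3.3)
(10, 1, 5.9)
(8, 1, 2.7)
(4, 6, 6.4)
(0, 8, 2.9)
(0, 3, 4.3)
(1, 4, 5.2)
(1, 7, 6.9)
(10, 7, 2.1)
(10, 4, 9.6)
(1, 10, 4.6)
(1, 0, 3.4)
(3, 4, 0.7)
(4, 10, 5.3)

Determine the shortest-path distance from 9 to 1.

14.1 m

Compare a few routes:
9 - 7 - 4 - 10 - 0 - 8 - 1: 2.2+4.6+5.3+3.9+2.9+2.7 = 21.6
9 - 7 - 4 - 10 - 1: 2.2+4.6+5.3+5.9 = 18
9 - 7 - 4 - 6 - 1: 2.2+4.6+6.4+0.9 = 14.1
The minimum is 14.1 m via 9 - 7 - 4 - 6 - 1.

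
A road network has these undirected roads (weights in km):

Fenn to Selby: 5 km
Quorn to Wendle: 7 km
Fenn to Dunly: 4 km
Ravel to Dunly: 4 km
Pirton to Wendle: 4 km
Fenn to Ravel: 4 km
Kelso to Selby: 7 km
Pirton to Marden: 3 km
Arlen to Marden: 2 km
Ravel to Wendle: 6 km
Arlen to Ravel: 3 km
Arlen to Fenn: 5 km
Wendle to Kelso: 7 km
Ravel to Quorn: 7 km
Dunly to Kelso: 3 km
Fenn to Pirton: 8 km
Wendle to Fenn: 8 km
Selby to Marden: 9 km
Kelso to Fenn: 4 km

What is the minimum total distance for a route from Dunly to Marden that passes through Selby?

18 km

Shortest Dunly→Selby: Dunly–Fenn–Selby = 9
Best Selby to Marden: Selby–Marden costing 9
Total via Selby: 9 + 9 = 18 km.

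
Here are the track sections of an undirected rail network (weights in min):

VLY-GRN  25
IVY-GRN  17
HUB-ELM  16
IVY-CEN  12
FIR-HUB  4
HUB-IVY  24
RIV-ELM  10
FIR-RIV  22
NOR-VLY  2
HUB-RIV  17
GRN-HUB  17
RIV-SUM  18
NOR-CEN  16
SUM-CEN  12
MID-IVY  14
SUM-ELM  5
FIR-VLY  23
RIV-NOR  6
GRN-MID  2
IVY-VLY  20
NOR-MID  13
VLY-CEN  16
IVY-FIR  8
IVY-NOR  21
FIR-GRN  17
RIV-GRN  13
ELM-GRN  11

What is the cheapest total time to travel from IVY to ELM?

Shortest distances from IVY:
IVY: 0
FIR: 8  (via IVY)
HUB: 12  (via FIR)
CEN: 12  (via IVY)
MID: 14  (via IVY)
GRN: 16  (via MID)
VLY: 20  (via IVY)
NOR: 21  (via IVY)
SUM: 24  (via CEN)
RIV: 27  (via NOR)
ELM: 27  (via GRN)
Shortest route: IVY → MID → GRN → ELM = 27 min.

27 min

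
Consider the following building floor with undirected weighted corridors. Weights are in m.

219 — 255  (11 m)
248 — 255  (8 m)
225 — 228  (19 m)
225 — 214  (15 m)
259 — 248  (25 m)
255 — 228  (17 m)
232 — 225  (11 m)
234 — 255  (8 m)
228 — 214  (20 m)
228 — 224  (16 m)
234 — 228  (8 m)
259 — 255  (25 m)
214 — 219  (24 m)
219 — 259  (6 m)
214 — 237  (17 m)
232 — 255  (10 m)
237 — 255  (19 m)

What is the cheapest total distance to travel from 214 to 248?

43 m

Shortest distances from 214:
214: 0
225: 15  (via 214)
237: 17  (via 214)
228: 20  (via 214)
219: 24  (via 214)
232: 26  (via 225)
234: 28  (via 228)
259: 30  (via 219)
255: 35  (via 219)
224: 36  (via 228)
248: 43  (via 255)
Shortest route: 214 → 219 → 255 → 248 = 43 m.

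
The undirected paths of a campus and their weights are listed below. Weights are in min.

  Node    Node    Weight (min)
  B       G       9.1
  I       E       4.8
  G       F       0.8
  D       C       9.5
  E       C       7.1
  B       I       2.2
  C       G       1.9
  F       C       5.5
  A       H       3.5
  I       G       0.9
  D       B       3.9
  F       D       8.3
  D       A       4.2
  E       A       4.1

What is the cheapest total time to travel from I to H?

12.4 min

Settle nodes by increasing distance from I:
I: 0
G: 0.9  (via I)
F: 1.7  (via G)
B: 2.2  (via I)
C: 2.8  (via G)
E: 4.8  (via I)
D: 6.1  (via B)
A: 8.9  (via E)
H: 12.4  (via A)
Shortest route: I → E → A → H = 12.4 min.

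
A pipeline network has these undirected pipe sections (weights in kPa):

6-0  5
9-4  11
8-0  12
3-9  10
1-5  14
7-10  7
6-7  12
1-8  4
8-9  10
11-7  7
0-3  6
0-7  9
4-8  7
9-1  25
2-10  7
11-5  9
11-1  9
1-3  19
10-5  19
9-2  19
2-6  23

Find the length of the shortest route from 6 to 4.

Compare a few routes:
6 - 0 - 3 - 9 - 4: 5+6+10+11 = 32
6 - 0 - 8 - 4: 5+12+7 = 24
6 - 0 - 3 - 9 - 8 - 4: 5+6+10+10+7 = 38
The minimum is 24 kPa via 6 - 0 - 8 - 4.

24 kPa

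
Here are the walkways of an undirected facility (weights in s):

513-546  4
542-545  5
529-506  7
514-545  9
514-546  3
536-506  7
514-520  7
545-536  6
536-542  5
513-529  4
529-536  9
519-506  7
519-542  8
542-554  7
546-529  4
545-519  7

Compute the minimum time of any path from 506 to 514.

Shortest distances from 506:
506: 0
519: 7  (via 506)
536: 7  (via 506)
529: 7  (via 506)
513: 11  (via 529)
546: 11  (via 529)
542: 12  (via 536)
545: 13  (via 536)
514: 14  (via 546)
Shortest route: 506–529–546–514 = 14 s.

14 s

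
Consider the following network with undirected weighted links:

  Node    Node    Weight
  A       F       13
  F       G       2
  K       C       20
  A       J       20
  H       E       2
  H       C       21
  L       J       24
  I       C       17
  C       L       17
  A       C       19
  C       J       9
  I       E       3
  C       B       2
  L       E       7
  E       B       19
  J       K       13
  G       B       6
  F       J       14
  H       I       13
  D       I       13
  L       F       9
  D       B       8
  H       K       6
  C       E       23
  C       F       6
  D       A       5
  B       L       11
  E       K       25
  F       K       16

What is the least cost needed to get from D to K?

Running Dijkstra from D:
D: 0
A: 5  (via D)
B: 8  (via D)
C: 10  (via B)
I: 13  (via D)
G: 14  (via B)
E: 16  (via I)
F: 16  (via C)
H: 18  (via E)
J: 19  (via C)
L: 19  (via B)
K: 24  (via H)
Shortest route: D → I → E → H → K = 24.

24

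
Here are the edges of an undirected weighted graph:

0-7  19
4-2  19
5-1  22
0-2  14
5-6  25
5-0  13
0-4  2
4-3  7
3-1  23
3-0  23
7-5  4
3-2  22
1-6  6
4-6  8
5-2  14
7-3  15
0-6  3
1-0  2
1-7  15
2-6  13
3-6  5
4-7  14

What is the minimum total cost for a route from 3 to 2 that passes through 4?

Shortest 3→4: 3 → 4 = 7
Best 4 to 2: 4 → 0 → 2 costing 16
Total via 4: 7 + 16 = 23.

23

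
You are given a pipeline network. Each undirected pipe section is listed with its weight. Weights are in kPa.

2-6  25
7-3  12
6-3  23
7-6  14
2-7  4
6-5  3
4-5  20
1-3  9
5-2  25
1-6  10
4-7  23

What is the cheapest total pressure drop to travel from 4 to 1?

Running Dijkstra from 4:
4: 0
5: 20  (via 4)
6: 23  (via 5)
7: 23  (via 4)
2: 27  (via 7)
1: 33  (via 6)
Shortest route: 4–5–6–1 = 33 kPa.

33 kPa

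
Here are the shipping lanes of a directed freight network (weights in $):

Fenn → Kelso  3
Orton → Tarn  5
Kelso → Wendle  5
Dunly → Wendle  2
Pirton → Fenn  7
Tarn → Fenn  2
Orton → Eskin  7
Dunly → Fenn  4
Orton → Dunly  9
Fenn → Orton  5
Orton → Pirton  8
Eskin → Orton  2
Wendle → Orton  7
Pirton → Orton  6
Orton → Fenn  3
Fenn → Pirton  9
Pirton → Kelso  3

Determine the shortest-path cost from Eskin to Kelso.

$8

Enumerating some paths:
Eskin - Orton - Fenn - Kelso: 2+3+3 = 8
Eskin - Orton - Tarn - Fenn - Kelso: 2+5+2+3 = 12
Eskin - Orton - Fenn - Pirton - Kelso: 2+3+9+3 = 17
Eskin - Orton - Pirton - Kelso: 2+8+3 = 13
Cheapest is Eskin - Orton - Fenn - Kelso at $8.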